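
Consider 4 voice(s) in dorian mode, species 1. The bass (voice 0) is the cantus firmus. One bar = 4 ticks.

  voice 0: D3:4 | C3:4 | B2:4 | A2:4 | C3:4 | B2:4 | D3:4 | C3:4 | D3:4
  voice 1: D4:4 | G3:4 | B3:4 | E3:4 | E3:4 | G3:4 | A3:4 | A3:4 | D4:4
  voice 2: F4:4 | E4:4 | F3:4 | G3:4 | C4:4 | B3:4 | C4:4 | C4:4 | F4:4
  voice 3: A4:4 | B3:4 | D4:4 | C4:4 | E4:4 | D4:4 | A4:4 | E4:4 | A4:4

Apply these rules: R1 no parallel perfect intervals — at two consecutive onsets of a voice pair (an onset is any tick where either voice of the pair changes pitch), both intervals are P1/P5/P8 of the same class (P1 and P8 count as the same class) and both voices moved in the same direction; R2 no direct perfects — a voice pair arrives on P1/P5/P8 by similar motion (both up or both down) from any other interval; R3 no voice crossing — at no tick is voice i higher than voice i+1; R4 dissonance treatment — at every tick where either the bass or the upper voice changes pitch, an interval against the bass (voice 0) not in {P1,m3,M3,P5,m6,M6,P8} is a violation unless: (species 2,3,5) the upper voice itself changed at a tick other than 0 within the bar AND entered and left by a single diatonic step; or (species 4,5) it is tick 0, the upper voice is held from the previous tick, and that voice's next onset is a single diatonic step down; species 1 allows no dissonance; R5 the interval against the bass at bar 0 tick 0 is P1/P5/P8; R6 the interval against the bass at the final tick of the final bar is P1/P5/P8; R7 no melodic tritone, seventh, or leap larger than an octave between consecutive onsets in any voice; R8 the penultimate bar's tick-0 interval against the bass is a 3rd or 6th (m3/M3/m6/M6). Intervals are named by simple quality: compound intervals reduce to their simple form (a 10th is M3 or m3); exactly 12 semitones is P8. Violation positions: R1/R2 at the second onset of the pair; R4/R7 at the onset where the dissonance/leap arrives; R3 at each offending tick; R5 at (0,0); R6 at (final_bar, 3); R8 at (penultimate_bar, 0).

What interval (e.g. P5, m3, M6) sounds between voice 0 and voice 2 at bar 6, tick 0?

m7

voice 0=D3 voice 2=C4 -> m7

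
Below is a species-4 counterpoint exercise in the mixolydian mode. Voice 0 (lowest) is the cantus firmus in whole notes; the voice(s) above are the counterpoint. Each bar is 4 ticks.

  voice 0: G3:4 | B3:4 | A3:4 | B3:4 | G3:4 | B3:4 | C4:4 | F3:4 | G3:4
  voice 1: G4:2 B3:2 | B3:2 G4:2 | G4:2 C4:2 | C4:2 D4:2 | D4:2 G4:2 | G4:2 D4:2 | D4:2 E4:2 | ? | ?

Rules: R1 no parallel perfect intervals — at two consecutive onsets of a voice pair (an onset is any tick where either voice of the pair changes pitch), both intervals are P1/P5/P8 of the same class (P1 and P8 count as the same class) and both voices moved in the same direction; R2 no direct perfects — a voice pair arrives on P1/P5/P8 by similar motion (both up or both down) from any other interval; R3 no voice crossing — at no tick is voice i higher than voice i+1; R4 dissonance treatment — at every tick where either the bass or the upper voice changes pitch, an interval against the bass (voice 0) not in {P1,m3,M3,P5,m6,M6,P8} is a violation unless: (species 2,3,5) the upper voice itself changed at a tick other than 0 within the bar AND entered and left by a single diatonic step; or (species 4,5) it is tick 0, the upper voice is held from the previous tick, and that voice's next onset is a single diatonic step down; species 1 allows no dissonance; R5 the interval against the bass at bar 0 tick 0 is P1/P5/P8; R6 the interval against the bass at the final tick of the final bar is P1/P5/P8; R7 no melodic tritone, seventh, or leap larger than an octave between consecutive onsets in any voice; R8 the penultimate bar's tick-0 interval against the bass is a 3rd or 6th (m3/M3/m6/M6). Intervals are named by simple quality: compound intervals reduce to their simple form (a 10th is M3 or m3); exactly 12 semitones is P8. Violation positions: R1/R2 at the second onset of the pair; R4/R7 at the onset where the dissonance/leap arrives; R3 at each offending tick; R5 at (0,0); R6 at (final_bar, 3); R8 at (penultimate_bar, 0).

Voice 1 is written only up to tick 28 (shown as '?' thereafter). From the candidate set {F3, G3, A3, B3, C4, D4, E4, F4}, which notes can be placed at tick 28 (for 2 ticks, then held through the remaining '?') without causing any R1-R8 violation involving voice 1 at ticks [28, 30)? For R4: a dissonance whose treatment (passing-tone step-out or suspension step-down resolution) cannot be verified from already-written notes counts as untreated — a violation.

{A3, D4}

F3: violates R2,R7,R8
G3: violates R4,R8
A3: legal
B3: violates R4,R8
C4: violates R2,R8
D4: legal
E4: violates R4,R8
F4: violates R8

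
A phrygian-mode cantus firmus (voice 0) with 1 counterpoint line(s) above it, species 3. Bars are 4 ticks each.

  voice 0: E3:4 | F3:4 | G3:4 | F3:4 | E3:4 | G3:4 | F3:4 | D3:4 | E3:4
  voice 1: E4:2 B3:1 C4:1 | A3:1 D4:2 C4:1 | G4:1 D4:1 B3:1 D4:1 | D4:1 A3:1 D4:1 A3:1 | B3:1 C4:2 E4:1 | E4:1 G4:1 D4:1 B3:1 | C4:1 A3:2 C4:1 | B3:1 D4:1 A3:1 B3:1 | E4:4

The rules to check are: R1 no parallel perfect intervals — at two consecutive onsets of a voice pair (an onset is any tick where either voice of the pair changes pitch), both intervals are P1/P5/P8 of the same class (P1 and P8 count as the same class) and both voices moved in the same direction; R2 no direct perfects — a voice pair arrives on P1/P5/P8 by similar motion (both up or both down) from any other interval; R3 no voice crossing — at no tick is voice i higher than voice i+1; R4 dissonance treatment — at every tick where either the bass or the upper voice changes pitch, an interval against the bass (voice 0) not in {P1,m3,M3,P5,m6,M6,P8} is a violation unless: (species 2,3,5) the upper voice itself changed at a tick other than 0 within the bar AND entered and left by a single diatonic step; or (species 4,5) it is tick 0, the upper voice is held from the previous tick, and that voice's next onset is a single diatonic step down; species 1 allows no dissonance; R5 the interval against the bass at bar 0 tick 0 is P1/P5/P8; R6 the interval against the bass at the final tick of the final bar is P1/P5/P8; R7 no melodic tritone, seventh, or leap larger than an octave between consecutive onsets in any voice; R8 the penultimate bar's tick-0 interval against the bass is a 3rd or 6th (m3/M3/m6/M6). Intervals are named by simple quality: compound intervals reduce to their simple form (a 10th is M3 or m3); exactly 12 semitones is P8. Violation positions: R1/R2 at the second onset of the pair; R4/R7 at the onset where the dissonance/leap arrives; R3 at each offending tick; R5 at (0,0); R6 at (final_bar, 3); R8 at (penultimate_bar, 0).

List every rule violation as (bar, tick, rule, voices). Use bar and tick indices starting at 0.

bar 0: v0=E3 v1=E4 downbeat P8
bar 1: v0=F3 v1=A3 downbeat M3
bar 2: v0=G3 v1=G4 downbeat P8
bar 3: v0=F3 v1=D4 downbeat M6
bar 4: v0=E3 v1=B3 downbeat P5
bar 5: v0=G3 v1=E4 downbeat M6
bar 6: v0=F3 v1=C4 downbeat P5
bar 7: v0=D3 v1=B3 downbeat M6
bar 8: v0=E3 v1=E4 downbeat P8
  -> R2 @ bar 2 tick 0 v(0, 1): F3/C4 P5 -> G3/G4 P8 similar
  -> R2 @ bar 8 tick 0 v(0, 1): D3/B3 M6 -> E3/E4 P8 similar

(2, 0, R2, (0, 1))
(8, 0, R2, (0, 1))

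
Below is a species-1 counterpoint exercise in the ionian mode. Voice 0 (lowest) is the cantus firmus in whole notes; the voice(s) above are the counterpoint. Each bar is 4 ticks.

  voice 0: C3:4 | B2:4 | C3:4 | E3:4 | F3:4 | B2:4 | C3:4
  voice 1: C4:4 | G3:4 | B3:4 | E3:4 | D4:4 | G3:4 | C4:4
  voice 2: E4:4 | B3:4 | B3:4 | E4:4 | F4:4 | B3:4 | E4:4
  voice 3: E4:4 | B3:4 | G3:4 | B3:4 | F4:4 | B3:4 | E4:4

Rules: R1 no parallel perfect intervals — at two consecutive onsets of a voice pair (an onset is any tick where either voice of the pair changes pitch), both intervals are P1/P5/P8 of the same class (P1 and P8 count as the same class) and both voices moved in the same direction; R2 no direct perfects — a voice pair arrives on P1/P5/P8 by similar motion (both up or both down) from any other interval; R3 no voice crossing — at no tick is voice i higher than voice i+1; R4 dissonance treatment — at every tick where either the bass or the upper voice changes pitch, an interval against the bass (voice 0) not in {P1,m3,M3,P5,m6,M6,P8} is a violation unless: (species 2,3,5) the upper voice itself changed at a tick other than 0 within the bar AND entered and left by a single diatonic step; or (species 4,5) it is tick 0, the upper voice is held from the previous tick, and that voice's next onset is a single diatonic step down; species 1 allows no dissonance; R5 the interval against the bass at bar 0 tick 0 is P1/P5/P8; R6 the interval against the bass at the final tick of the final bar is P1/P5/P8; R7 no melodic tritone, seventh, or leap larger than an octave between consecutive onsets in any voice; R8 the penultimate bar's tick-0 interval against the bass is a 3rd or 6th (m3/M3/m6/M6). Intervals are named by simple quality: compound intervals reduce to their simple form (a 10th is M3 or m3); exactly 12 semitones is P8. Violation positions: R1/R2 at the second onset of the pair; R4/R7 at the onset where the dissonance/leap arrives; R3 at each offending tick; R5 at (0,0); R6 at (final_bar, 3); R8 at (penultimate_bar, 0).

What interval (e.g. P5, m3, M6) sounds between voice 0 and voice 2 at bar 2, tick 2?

M7

voice 0=C3 voice 2=B3 -> M7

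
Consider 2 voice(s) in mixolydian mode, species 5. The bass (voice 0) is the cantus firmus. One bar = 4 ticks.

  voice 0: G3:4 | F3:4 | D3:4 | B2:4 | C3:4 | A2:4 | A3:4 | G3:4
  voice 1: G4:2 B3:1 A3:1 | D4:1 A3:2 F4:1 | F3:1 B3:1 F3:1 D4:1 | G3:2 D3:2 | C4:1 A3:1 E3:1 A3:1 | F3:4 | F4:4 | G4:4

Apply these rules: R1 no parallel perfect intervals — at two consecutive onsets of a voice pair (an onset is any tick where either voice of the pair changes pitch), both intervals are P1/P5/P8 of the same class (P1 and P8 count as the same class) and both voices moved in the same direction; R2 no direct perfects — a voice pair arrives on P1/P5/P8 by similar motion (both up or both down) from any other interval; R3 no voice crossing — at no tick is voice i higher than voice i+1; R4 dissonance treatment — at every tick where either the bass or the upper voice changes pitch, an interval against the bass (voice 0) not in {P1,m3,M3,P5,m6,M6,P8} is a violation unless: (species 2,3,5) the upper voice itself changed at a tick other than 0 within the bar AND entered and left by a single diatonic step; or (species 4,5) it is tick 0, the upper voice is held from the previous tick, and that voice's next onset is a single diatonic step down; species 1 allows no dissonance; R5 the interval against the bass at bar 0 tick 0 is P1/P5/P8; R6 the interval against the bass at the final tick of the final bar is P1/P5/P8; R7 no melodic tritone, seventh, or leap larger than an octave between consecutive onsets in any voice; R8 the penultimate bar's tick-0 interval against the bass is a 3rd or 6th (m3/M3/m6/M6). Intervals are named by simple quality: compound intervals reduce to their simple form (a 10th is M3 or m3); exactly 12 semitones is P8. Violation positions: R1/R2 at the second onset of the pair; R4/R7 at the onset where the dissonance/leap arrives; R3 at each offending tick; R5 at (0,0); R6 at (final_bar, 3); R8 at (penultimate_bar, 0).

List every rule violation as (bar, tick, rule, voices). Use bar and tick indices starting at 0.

bar 0: v0=G3 v1=G4 downbeat P8
bar 1: v0=F3 v1=D4 downbeat M6
bar 2: v0=D3 v1=F3 downbeat m3
bar 3: v0=B2 v1=G3 downbeat m6
bar 4: v0=C3 v1=C4 downbeat P8
bar 5: v0=A2 v1=F3 downbeat m6
bar 6: v0=A3 v1=F4 downbeat m6
bar 7: v0=G3 v1=G4 downbeat P8
  -> R4 @ bar 0 tick 3 v(0, 1): G3/A3 M2 untreated
  -> R7 @ bar 2 tick 1 v(1,): F3->B3 leap 6st
  -> R7 @ bar 2 tick 2 v(1,): B3->F3 leap 6st
  -> R2 @ bar 4 tick 0 v(0, 1): B2/D3 m3 -> C3/C4 P8 similar
  -> R7 @ bar 4 tick 0 v(1,): D3->C4 leap 10st

(0, 3, R4, (0, 1))
(2, 1, R7, (1,))
(2, 2, R7, (1,))
(4, 0, R2, (0, 1))
(4, 0, R7, (1,))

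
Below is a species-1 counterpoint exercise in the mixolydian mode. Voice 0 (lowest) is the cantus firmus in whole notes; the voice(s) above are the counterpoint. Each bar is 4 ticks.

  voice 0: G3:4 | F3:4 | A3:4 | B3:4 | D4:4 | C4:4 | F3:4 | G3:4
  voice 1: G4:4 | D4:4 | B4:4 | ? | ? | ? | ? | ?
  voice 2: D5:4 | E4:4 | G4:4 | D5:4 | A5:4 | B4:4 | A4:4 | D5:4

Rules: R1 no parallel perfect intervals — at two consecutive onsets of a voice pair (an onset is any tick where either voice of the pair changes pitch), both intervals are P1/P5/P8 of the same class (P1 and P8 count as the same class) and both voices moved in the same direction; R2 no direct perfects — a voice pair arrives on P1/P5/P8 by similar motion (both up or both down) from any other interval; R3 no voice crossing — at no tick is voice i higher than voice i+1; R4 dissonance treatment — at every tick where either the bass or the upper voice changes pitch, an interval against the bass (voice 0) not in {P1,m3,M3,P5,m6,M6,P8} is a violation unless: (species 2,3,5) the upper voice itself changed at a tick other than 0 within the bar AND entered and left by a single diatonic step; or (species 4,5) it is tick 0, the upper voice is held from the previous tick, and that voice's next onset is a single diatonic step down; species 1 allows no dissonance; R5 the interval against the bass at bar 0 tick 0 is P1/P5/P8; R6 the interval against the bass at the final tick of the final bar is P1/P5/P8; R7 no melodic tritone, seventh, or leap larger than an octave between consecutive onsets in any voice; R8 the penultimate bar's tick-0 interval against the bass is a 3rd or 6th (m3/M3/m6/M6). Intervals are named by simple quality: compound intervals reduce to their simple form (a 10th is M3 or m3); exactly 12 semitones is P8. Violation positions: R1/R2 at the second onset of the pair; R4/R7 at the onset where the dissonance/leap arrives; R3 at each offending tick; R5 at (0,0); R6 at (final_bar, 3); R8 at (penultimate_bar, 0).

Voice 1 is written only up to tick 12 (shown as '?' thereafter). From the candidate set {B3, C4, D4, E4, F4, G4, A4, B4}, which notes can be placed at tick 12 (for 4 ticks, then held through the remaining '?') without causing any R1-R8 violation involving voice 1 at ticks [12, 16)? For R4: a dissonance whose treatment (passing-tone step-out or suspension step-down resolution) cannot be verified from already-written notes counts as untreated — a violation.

B3: legal
C4: violates R4,R7
D4: legal
E4: violates R4
F4: violates R4,R7
G4: legal
A4: violates R4
B4: legal

{B3, B4, D4, G4}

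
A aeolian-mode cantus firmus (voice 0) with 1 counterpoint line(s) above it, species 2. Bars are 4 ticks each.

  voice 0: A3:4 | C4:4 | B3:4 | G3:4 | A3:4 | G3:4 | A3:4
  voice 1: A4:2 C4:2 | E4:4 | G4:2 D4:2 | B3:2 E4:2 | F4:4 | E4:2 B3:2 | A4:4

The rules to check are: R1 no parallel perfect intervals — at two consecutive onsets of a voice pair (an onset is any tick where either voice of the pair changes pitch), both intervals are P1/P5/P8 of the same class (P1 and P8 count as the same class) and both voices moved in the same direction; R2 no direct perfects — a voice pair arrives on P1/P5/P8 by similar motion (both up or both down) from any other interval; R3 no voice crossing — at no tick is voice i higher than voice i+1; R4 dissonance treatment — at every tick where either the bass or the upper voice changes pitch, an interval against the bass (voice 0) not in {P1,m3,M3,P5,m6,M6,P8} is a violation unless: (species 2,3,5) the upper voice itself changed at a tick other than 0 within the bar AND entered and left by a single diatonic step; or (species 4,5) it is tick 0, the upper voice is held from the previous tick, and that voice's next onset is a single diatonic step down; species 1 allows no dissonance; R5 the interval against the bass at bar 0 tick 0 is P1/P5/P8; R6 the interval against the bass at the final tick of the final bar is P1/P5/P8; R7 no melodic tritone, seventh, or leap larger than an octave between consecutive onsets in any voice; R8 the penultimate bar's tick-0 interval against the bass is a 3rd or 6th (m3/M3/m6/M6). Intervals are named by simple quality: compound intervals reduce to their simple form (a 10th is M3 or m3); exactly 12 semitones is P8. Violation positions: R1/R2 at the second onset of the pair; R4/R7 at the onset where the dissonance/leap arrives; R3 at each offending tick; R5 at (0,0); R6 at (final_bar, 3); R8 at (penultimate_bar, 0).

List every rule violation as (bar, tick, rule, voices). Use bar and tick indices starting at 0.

bar 0: v0=A3 v1=A4 downbeat P8
bar 1: v0=C4 v1=E4 downbeat M3
bar 2: v0=B3 v1=G4 downbeat m6
bar 3: v0=G3 v1=B3 downbeat M3
bar 4: v0=A3 v1=F4 downbeat m6
bar 5: v0=G3 v1=E4 downbeat M6
bar 6: v0=A3 v1=A4 downbeat P8
  -> R2 @ bar 6 tick 0 v(0, 1): G3/B3 M3 -> A3/A4 P8 similar
  -> R7 @ bar 6 tick 0 v(1,): B3->A4 leap 10st

(6, 0, R2, (0, 1))
(6, 0, R7, (1,))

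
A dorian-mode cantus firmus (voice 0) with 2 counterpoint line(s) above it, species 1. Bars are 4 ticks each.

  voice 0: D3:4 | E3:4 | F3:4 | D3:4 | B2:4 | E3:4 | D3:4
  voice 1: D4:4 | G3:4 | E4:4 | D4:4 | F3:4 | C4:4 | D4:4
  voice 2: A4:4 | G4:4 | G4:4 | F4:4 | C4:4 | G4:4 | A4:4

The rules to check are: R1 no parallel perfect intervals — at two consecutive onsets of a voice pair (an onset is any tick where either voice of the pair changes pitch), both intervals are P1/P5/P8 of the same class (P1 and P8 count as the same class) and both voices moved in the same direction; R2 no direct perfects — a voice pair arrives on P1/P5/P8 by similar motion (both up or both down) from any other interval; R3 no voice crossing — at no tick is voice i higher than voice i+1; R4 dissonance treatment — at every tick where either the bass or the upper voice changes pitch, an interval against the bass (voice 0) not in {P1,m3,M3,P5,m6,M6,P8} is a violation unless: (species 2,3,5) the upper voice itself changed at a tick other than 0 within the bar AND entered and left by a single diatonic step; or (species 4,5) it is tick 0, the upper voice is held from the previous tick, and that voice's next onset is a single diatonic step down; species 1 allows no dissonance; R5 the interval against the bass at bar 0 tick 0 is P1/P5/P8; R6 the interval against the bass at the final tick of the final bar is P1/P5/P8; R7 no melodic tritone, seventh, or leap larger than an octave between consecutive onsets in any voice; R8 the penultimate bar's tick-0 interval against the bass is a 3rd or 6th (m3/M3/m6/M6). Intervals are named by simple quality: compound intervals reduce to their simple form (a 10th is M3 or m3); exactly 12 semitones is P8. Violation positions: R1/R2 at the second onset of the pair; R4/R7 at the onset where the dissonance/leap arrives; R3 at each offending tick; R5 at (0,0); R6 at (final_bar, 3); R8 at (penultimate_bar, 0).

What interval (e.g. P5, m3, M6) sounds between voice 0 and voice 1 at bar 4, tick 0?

voice 0=B2 voice 1=F3 -> TT

TT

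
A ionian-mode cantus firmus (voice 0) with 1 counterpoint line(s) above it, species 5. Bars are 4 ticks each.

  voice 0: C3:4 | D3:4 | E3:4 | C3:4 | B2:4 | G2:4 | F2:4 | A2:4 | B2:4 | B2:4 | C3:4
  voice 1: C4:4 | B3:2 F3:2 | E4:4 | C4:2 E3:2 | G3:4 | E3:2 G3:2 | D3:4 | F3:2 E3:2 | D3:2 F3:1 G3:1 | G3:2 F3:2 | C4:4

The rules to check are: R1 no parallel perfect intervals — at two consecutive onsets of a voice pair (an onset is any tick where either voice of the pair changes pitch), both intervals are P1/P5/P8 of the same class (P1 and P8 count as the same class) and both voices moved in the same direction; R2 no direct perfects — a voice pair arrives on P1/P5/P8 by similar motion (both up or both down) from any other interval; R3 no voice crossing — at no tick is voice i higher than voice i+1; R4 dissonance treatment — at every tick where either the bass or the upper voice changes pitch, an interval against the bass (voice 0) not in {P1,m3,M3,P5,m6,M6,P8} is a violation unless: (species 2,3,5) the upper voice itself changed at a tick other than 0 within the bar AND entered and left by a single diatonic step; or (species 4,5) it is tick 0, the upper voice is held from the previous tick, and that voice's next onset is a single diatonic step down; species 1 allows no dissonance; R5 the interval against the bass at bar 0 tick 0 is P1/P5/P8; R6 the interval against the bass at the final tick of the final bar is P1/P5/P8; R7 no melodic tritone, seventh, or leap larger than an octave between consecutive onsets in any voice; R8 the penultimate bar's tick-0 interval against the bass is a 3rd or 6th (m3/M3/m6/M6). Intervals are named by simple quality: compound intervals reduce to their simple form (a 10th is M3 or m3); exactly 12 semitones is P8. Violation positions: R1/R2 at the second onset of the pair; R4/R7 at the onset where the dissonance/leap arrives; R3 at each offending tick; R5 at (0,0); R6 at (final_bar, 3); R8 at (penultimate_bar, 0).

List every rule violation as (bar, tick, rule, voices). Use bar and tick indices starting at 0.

(1, 2, R7, (1,))
(2, 0, R2, (0, 1))
(2, 0, R7, (1,))
(3, 0, R1, (0, 1))
(8, 2, R4, (0, 1))
(9, 2, R4, (0, 1))
(10, 0, R2, (0, 1))

bar 0: v0=C3 v1=C4 downbeat P8
bar 1: v0=D3 v1=B3 downbeat M6
bar 2: v0=E3 v1=E4 downbeat P8
bar 3: v0=C3 v1=C4 downbeat P8
bar 4: v0=B2 v1=G3 downbeat m6
bar 5: v0=G2 v1=E3 downbeat M6
bar 6: v0=F2 v1=D3 downbeat M6
bar 7: v0=A2 v1=F3 downbeat m6
bar 8: v0=B2 v1=D3 downbeat m3
bar 9: v0=B2 v1=G3 downbeat m6
bar 10: v0=C3 v1=C4 downbeat P8
  -> R7 @ bar 1 tick 2 v(1,): B3->F3 leap 6st
  -> R2 @ bar 2 tick 0 v(0, 1): D3/F3 m3 -> E3/E4 P8 similar
  -> R7 @ bar 2 tick 0 v(1,): F3->E4 leap 11st
  -> R1 @ bar 3 tick 0 v(0, 1): E3/E4 P8 -> C3/C4 P8 similar
  -> R4 @ bar 8 tick 2 v(0, 1): B2/F3 TT untreated
  -> R4 @ bar 9 tick 2 v(0, 1): B2/F3 TT untreated
  -> R2 @ bar 10 tick 0 v(0, 1): B2/F3 TT -> C3/C4 P8 similar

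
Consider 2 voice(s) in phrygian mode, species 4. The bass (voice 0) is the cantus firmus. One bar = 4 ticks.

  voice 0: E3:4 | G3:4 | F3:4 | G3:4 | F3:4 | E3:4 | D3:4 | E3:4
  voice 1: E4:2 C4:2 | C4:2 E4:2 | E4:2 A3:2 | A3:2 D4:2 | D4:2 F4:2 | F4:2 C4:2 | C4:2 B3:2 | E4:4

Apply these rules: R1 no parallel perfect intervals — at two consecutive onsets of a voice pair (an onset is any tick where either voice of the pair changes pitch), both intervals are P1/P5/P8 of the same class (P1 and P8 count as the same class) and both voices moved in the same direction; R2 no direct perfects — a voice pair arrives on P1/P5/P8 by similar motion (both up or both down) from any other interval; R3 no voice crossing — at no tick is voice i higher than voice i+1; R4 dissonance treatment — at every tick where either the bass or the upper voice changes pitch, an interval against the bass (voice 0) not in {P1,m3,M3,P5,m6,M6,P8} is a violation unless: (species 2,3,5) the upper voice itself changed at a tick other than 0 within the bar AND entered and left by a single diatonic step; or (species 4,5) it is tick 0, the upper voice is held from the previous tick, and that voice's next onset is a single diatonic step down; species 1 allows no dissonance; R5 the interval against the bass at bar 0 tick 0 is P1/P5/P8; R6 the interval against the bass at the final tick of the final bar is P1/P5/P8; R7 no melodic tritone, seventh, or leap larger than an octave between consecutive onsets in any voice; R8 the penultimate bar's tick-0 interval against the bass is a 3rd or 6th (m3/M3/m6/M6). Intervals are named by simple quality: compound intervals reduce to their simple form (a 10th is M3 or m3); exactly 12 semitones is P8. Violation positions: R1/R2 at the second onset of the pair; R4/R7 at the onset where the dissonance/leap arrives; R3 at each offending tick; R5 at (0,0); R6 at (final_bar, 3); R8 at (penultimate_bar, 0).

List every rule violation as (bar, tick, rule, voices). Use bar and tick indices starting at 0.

(1, 0, R4, (0, 1))
(2, 0, R4, (0, 1))
(3, 0, R4, (0, 1))
(5, 0, R4, (0, 1))
(6, 0, R8, (0, 1))
(7, 0, R2, (0, 1))

bar 0: v0=E3 v1=E4 downbeat P8
bar 1: v0=G3 v1=C4 downbeat P4
bar 2: v0=F3 v1=E4 downbeat M7
bar 3: v0=G3 v1=A3 downbeat M2
bar 4: v0=F3 v1=D4 downbeat M6
bar 5: v0=E3 v1=F4 downbeat m2
bar 6: v0=D3 v1=C4 downbeat m7
bar 7: v0=E3 v1=E4 downbeat P8
  -> R4 @ bar 1 tick 0 v(0, 1): G3/C4 P4 untreated
  -> R4 @ bar 2 tick 0 v(0, 1): F3/E4 M7 untreated
  -> R4 @ bar 3 tick 0 v(0, 1): G3/A3 M2 untreated
  -> R4 @ bar 5 tick 0 v(0, 1): E3/F4 m2 untreated
  -> R8 @ bar 6 tick 0 v(0, 1): penult m7 not 3rd/6th
  -> R2 @ bar 7 tick 0 v(0, 1): D3/B3 M6 -> E3/E4 P8 similar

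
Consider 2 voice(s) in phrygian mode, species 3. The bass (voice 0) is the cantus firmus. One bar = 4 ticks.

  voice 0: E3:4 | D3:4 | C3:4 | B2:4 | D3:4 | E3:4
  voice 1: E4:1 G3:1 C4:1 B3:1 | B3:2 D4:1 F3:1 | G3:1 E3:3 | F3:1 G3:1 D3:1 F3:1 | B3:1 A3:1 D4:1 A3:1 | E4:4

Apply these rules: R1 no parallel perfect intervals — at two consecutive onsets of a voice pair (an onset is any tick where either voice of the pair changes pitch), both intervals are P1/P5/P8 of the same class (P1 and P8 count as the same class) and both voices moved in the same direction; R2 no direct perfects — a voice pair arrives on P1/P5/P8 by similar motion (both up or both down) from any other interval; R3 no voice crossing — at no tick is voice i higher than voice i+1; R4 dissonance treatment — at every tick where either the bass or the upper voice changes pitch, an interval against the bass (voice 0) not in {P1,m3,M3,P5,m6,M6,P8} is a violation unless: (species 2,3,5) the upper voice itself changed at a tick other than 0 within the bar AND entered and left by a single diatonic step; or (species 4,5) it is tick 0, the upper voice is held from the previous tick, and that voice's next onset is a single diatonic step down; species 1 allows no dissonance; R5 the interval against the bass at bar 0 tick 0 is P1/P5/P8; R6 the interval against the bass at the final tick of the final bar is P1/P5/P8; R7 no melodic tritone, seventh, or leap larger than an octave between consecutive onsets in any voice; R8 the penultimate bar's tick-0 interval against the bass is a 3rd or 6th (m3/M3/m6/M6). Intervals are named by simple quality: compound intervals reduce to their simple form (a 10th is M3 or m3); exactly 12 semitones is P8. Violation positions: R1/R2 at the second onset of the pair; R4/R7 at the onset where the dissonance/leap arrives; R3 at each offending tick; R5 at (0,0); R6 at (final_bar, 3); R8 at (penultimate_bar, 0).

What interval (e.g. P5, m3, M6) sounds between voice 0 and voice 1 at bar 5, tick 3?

P8

voice 0=E3 voice 1=E4 -> P8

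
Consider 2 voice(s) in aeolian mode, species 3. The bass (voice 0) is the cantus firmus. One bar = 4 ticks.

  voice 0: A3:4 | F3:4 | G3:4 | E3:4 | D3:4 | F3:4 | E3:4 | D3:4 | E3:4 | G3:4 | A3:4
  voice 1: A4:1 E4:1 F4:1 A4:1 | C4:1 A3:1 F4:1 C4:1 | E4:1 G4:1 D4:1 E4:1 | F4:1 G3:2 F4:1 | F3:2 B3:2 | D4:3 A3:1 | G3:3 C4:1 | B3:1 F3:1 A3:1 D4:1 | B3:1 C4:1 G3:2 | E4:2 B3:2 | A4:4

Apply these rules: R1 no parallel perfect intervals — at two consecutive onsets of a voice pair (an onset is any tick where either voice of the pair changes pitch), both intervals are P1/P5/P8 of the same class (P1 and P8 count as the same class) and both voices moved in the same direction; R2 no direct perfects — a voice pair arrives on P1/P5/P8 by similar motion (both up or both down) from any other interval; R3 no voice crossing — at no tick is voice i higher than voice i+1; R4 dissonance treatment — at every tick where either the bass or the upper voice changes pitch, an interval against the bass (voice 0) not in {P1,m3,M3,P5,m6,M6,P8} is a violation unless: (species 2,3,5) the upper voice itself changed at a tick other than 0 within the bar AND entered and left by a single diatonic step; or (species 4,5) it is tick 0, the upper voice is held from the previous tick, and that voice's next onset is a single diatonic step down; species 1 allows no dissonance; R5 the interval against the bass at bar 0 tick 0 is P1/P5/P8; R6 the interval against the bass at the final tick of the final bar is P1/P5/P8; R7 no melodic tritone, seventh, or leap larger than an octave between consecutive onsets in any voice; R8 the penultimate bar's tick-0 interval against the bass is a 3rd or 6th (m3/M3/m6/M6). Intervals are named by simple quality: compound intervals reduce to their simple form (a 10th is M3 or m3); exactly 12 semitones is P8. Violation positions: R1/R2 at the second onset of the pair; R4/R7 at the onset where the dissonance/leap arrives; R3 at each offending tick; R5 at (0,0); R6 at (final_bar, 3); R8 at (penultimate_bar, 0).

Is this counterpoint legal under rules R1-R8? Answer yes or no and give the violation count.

No (9 violations)

bar 0: v0=A3 v1=A4 (P8)
bar 1: v0=F3 v1=C4 (P5)
bar 2: v0=G3 v1=E4 (M6)
bar 3: v0=E3 v1=F4 (m2)
bar 4: v0=D3 v1=F3 (m3)
bar 5: v0=F3 v1=D4 (M6)
bar 6: v0=E3 v1=G3 (m3)
bar 7: v0=D3 v1=B3 (M6)
bar 8: v0=E3 v1=B3 (P5)
bar 9: v0=G3 v1=E4 (M6)
bar 10: v0=A3 v1=A4 (P8)
  R2 @ bar1.0: A3/A4 P8 -> F3/C4 P5 similar
  R4 @ bar3.0: E3/F4 m2 untreated
  R7 @ bar3.1: F4->G3 leap 10st
  R4 @ bar3.3: E3/F4 m2 untreated
  R7 @ bar3.3: G3->F4 leap 10st
  R7 @ bar4.2: F3->B3 leap 6st
  R7 @ bar7.1: B3->F3 leap 6st
  R2 @ bar10.0: G3/B3 M3 -> A3/A4 P8 similar
  R7 @ bar10.0: B3->A4 leap 10st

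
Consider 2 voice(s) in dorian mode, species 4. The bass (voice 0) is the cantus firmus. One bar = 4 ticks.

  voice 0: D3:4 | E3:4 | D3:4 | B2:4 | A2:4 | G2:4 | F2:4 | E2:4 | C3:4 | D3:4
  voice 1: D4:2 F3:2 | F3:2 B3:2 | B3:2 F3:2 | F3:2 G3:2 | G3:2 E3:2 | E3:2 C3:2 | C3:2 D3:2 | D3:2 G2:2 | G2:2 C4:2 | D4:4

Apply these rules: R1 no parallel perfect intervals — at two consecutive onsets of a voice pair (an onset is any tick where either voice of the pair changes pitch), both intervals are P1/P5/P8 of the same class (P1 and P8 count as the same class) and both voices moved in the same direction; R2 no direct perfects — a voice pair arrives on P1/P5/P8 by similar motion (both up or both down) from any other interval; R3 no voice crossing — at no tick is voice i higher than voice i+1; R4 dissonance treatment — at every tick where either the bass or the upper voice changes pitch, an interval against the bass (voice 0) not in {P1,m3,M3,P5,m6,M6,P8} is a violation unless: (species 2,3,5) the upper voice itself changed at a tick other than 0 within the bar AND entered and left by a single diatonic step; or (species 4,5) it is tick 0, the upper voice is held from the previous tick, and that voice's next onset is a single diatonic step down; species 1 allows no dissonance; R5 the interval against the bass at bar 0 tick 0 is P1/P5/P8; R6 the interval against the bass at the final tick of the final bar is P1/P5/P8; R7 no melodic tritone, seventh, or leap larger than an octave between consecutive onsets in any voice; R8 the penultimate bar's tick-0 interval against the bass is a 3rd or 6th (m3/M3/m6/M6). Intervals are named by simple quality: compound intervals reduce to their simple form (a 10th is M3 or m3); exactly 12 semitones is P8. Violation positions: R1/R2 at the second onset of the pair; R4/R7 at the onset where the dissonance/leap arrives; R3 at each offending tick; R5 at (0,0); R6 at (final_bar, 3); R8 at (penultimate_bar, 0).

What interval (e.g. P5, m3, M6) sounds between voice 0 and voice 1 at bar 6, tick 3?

M6

voice 0=F2 voice 1=D3 -> M6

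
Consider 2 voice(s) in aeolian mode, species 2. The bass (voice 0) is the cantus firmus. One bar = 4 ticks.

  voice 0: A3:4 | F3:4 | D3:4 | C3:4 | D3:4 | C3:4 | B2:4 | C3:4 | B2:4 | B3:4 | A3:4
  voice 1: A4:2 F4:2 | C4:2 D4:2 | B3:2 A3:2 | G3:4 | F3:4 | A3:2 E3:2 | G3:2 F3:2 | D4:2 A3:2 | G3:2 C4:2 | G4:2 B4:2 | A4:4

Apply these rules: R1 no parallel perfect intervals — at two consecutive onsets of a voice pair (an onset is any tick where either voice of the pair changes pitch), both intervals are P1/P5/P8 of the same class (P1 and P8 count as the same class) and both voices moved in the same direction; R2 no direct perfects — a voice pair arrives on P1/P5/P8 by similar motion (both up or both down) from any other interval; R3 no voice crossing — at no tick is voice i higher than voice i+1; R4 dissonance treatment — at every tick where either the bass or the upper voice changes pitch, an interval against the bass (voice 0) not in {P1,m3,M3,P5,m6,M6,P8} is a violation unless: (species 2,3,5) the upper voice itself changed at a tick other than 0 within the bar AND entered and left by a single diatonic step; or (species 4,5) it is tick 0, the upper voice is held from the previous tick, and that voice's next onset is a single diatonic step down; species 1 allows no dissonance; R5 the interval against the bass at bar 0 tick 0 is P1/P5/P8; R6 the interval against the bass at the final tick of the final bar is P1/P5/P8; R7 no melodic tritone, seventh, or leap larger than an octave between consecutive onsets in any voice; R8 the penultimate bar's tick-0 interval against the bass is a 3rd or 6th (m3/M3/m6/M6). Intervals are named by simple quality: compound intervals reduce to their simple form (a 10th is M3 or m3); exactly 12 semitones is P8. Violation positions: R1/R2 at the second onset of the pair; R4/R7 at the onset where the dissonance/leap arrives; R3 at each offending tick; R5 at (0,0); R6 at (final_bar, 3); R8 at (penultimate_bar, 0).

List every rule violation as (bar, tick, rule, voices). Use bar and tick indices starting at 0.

bar 0: v0=A3 v1=A4 downbeat P8
bar 1: v0=F3 v1=C4 downbeat P5
bar 2: v0=D3 v1=B3 downbeat M6
bar 3: v0=C3 v1=G3 downbeat P5
bar 4: v0=D3 v1=F3 downbeat m3
bar 5: v0=C3 v1=A3 downbeat M6
bar 6: v0=B2 v1=G3 downbeat m6
bar 7: v0=C3 v1=D4 downbeat M2
bar 8: v0=B2 v1=G3 downbeat m6
bar 9: v0=B3 v1=G4 downbeat m6
bar 10: v0=A3 v1=A4 downbeat P8
  -> R2 @ bar 1 tick 0 v(0, 1): A3/F4 m6 -> F3/C4 P5 similar
  -> R1 @ bar 3 tick 0 v(0, 1): D3/A3 P5 -> C3/G3 P5 similar
  -> R4 @ bar 6 tick 2 v(0, 1): B2/F3 TT untreated
  -> R4 @ bar 7 tick 0 v(0, 1): C3/D4 M2 untreated
  -> R4 @ bar 8 tick 2 v(0, 1): B2/C4 m2 untreated
  -> R1 @ bar 10 tick 0 v(0, 1): B3/B4 P8 -> A3/A4 P8 similar

(1, 0, R2, (0, 1))
(3, 0, R1, (0, 1))
(6, 2, R4, (0, 1))
(7, 0, R4, (0, 1))
(8, 2, R4, (0, 1))
(10, 0, R1, (0, 1))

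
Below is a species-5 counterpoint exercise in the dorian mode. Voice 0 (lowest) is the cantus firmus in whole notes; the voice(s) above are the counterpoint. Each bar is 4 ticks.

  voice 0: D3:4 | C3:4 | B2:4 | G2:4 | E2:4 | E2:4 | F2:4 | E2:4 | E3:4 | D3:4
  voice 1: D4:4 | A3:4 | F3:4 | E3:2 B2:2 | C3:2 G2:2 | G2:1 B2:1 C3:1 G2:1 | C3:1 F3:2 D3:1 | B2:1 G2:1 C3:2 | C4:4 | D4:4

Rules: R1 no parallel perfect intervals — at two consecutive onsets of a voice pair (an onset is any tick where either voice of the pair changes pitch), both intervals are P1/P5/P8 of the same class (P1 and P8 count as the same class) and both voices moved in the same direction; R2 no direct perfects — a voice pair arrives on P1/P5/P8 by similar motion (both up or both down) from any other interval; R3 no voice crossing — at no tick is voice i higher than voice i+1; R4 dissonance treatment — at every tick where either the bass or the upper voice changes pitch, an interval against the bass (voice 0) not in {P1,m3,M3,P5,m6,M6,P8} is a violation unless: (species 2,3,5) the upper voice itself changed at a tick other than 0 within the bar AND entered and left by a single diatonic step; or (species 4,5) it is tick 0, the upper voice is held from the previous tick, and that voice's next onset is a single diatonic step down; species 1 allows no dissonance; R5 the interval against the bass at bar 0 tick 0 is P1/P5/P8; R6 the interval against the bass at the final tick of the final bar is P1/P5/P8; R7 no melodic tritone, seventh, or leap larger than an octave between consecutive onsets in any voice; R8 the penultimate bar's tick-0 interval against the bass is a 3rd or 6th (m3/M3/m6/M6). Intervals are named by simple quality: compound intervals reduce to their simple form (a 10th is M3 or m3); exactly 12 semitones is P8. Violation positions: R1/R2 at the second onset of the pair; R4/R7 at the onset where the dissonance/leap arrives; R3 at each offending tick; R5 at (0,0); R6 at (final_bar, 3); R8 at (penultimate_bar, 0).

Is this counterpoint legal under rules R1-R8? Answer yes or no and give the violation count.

bar 0: v0=D3 v1=D4 (P8)
bar 1: v0=C3 v1=A3 (M6)
bar 2: v0=B2 v1=F3 (TT)
bar 3: v0=G2 v1=E3 (M6)
bar 4: v0=E2 v1=C3 (m6)
bar 5: v0=E2 v1=G2 (m3)
bar 6: v0=F2 v1=C3 (P5)
bar 7: v0=E2 v1=B2 (P5)
bar 8: v0=E3 v1=C4 (m6)
bar 9: v0=D3 v1=D4 (P8)
  R4 @ bar2.0: B2/F3 TT untreated
  R2 @ bar6.0: E2/G2 m3 -> F2/C3 P5 similar
  R2 @ bar7.0: F2/D3 M6 -> E2/B2 P5 similar

No (3 violations)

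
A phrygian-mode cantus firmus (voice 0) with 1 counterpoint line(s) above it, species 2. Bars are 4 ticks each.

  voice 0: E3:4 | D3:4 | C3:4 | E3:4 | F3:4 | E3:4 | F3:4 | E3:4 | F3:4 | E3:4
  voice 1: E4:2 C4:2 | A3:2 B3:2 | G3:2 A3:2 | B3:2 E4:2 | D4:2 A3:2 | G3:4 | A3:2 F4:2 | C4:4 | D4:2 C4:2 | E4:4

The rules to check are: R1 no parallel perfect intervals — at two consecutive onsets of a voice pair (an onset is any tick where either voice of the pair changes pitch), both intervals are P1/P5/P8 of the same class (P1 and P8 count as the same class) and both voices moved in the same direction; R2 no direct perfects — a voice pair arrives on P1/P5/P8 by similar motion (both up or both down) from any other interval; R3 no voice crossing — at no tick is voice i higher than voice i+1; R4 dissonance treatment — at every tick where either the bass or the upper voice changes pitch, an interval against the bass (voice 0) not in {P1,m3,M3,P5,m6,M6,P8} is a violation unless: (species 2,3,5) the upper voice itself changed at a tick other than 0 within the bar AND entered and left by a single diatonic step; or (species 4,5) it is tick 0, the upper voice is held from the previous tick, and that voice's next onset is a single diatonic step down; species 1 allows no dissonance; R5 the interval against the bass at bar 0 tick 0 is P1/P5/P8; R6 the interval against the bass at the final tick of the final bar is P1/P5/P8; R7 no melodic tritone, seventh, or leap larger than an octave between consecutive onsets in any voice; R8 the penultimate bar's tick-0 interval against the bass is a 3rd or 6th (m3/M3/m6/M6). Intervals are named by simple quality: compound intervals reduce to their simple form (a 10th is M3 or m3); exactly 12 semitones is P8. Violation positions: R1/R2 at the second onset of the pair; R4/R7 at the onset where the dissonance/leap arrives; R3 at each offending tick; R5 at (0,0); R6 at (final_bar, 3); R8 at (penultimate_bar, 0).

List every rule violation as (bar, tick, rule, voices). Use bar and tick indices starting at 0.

(1, 0, R2, (0, 1))
(2, 0, R2, (0, 1))
(3, 0, R2, (0, 1))

bar 0: v0=E3 v1=E4 downbeat P8
bar 1: v0=D3 v1=A3 downbeat P5
bar 2: v0=C3 v1=G3 downbeat P5
bar 3: v0=E3 v1=B3 downbeat P5
bar 4: v0=F3 v1=D4 downbeat M6
bar 5: v0=E3 v1=G3 downbeat m3
bar 6: v0=F3 v1=A3 downbeat M3
bar 7: v0=E3 v1=C4 downbeat m6
bar 8: v0=F3 v1=D4 downbeat M6
bar 9: v0=E3 v1=E4 downbeat P8
  -> R2 @ bar 1 tick 0 v(0, 1): E3/C4 m6 -> D3/A3 P5 similar
  -> R2 @ bar 2 tick 0 v(0, 1): D3/B3 M6 -> C3/G3 P5 similar
  -> R2 @ bar 3 tick 0 v(0, 1): C3/A3 M6 -> E3/B3 P5 similar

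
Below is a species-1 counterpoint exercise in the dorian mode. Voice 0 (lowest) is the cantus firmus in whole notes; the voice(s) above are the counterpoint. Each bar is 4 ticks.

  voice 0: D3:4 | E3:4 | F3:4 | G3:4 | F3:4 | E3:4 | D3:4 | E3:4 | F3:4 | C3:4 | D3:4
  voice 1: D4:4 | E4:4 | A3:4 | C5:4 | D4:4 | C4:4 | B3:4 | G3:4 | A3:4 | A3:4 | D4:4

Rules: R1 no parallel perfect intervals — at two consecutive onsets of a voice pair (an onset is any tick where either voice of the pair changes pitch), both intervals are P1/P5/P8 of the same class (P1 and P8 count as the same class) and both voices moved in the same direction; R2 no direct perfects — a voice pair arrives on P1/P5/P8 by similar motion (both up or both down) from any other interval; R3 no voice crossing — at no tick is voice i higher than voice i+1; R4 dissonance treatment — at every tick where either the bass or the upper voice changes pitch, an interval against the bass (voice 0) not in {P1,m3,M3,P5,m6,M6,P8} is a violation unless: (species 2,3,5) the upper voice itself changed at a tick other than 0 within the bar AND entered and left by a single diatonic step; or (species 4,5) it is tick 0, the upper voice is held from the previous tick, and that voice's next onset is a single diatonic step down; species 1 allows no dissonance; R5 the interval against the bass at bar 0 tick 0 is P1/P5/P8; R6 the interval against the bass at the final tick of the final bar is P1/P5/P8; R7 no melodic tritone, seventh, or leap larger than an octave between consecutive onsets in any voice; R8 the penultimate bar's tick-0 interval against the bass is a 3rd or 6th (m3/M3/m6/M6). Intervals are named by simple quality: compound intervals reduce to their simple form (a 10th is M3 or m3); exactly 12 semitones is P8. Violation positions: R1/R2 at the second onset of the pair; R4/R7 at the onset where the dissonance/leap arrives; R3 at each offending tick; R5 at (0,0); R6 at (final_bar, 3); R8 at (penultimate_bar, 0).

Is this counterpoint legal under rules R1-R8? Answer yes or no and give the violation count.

No (5 violations)

bar 0: v0=D3 v1=D4 (P8)
bar 1: v0=E3 v1=E4 (P8)
bar 2: v0=F3 v1=A3 (M3)
bar 3: v0=G3 v1=C5 (P4)
bar 4: v0=F3 v1=D4 (M6)
bar 5: v0=E3 v1=C4 (m6)
bar 6: v0=D3 v1=B3 (M6)
bar 7: v0=E3 v1=G3 (m3)
bar 8: v0=F3 v1=A3 (M3)
bar 9: v0=C3 v1=A3 (M6)
bar 10: v0=D3 v1=D4 (P8)
  R1 @ bar1.0: D3/D4 P8 -> E3/E4 P8 similar
  R4 @ bar3.0: G3/C5 P4 untreated
  R7 @ bar3.0: A3->C5 leap 15st
  R7 @ bar4.0: C5->D4 leap 10st
  R2 @ bar10.0: C3/A3 M6 -> D3/D4 P8 similar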